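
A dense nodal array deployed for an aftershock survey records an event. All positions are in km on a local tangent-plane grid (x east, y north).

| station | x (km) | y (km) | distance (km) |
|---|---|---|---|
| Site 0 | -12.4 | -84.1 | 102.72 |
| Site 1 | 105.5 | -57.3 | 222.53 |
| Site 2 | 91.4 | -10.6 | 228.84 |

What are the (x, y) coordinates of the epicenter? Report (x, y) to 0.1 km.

-106.1 km east, -126.2 km north

Circle about each station: (x + 12.4)² + (y + 84.1)² = 102.72²; (x − 105.5)² + (y + 57.3)² = 222.53²; (x − 91.4)² + (y + 10.6)² = 228.84².
Subtracting the Site 0 equation from the Site 1 and Site 2 equations removes the quadratic terms:
235.8 x + 53.6 y = -31781.23
207.6 x + 147.0 y = -40576.60
Solving the 2×2 system: x ≈ -106.1, y ≈ -126.2 km.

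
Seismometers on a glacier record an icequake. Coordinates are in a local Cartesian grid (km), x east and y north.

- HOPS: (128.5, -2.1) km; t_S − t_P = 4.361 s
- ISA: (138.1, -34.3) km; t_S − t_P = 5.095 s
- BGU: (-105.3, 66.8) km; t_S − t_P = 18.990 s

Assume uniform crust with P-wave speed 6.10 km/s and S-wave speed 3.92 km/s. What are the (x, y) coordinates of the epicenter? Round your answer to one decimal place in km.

x ≈ 84.1 km, y ≈ -19.9 km

Distance from S−P lag: d = Δt · v_P v_S / (v_P − v_S) = Δt · (6.10·3.92)/(6.10−3.92) ≈ 10.9688·Δt.
So d_HOPS = 47.83, d_ISA = 55.89, d_BGU = 208.30 km.
Circle about each station: (x − 128.5)² + (y + 2.1)² = 47.83²; (x − 138.1)² + (y + 34.3)² = 55.89²; (x + 105.3)² + (y − 66.8)² = 208.30².
Subtracting the HOPS equation from the ISA and BGU equations removes the quadratic terms:
19.2 x − 64.4 y = 2895.46
-467.6 x + 137.8 y = -42067.51
Solving the 2×2 system: x ≈ 84.1, y ≈ -19.9 km.
Check against HOPS (with the unrounded x, y): √((x − 128.5)²+(y + 2.1)²) = 47.83 ≈ 47.83 km. ✓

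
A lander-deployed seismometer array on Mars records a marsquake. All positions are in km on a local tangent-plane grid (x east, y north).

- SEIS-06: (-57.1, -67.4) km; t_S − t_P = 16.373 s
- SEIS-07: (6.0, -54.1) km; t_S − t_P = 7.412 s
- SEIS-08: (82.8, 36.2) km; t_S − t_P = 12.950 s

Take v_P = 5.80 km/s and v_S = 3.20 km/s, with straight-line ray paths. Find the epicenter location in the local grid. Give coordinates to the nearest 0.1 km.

(58.9, -53.1)

Distance from S−P lag: d = Δt · v_P v_S / (v_P − v_S) = Δt · (5.80·3.20)/(5.80−3.20) ≈ 7.1385·Δt.
So d_SEIS-06 = 116.88, d_SEIS-07 = 52.91, d_SEIS-08 = 92.44 km.
Circle about each station: (x + 57.1)² + (y + 67.4)² = 116.88²; (x − 6.0)² + (y + 54.1)² = 52.91²; (x − 82.8)² + (y − 36.2)² = 92.44².
Subtracting the SEIS-06 equation from the SEIS-07 and SEIS-08 equations removes the quadratic terms:
126.2 x + 26.6 y = 6021.11
279.8 x + 207.2 y = 5478.89
Solving the 2×2 system: x ≈ 58.9, y ≈ -53.1 km.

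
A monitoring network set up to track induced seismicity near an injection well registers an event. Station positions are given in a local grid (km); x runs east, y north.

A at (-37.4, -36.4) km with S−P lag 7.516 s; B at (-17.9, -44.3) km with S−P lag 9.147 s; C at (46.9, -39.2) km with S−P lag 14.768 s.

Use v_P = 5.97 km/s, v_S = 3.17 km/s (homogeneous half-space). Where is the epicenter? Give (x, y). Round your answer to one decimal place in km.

Distance from S−P lag: d = Δt · v_P v_S / (v_P − v_S) = Δt · (5.97·3.17)/(5.97−3.17) ≈ 6.7589·Δt.
So d_A = 50.80, d_B = 61.82, d_C = 99.82 km.
Circle about each station: (x + 37.4)² + (y + 36.4)² = 50.80²; (x + 17.9)² + (y + 44.3)² = 61.82²; (x − 46.9)² + (y + 39.2)² = 99.82².
Subtracting pairs of circle equations eliminates x²+y² and gives linear equations (the radical axes):
39.0 x − 15.8 y = -1681.89
168.6 x − 5.6 y = -6370.86
Solving the 2×2 system: x ≈ -37.3, y ≈ 14.4 km.
Check against A (with the unrounded x, y): √((x + 37.4)²+(y + 36.4)²) = 50.75 ≈ 50.80 km. ✓

x ≈ -37.3 km, y ≈ 14.4 km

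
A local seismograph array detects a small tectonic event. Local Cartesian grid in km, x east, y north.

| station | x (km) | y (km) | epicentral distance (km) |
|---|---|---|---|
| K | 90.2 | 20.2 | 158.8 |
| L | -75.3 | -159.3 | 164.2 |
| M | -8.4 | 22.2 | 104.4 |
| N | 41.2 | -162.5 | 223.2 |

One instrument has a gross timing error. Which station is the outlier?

Solve using three stations at a time. Using L, M, N (subtract circle equations pairwise → linear system) gives (x, y) ≈ (-110.7, 1.1).
Distances from that point to each station vs reported:
  K: calculated 201.8 vs reported 158.8 → residual 43.0 km
  L: calculated 164.2 vs reported 164.2 → residual 0.0 km
  M: calculated 104.5 vs reported 104.4 → residual 0.1 km
  N: calculated 223.2 vs reported 223.2 → residual 0.0 km
L, M, N are mutually consistent (residuals ≈ 0); K is off by 43.0 km.

K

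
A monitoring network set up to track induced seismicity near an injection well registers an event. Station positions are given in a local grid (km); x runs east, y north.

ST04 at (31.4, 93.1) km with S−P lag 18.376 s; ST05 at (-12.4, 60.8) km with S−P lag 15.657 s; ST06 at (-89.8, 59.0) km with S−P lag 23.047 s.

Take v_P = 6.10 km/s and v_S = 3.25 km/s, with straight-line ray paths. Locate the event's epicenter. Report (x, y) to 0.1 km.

(40.5, -34.4)

Distance from S−P lag: d = Δt · v_P v_S / (v_P − v_S) = Δt · (6.10·3.25)/(6.10−3.25) ≈ 6.9561·Δt.
So d_ST04 = 127.83, d_ST05 = 108.91, d_ST06 = 160.32 km.
Circle about each station: (x − 31.4)² + (y − 93.1)² = 127.83²; (x + 12.4)² + (y − 60.8)² = 108.91²; (x + 89.8)² + (y − 59.0)² = 160.32².
Subtracting the ST04 equation from the ST05 and ST06 equations removes the quadratic terms:
-87.6 x − 64.6 y = -1324.05
-242.4 x − 68.2 y = -7470.52
Solving the 2×2 system: x ≈ 40.5, y ≈ -34.4 km.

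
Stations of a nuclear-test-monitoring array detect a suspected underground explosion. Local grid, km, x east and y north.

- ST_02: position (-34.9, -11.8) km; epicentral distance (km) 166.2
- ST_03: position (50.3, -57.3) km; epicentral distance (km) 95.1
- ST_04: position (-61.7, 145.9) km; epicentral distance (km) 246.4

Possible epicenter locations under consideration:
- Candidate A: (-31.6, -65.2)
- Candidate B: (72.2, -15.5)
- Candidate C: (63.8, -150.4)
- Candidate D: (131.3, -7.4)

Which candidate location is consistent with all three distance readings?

For each candidate, compare |candidate − station| to the reported distance:
Candidate A: residuals ST_02 112.7, ST_03 12.8, ST_04 33.2 → max 112.7 km
Candidate B: residuals ST_02 59.0, ST_03 47.9, ST_04 36.7 → max 59.0 km
Candidate C: residuals ST_02 4.0, ST_03 1.0, ST_04 75.4 → max 75.4 km
Candidate D: residuals ST_02 0.1, ST_03 0.0, ST_04 0.1 → max 0.1 km
Only Candidate D has all residuals ≈ 0.

Candidate D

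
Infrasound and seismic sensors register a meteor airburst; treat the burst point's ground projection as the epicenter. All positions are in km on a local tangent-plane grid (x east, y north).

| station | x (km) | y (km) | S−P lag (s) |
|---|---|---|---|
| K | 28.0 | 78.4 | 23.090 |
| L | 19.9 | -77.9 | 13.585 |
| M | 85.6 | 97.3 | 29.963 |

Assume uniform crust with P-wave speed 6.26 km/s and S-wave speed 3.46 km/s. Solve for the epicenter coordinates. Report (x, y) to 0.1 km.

Distance from S−P lag: d = Δt · v_P v_S / (v_P − v_S) = Δt · (6.26·3.46)/(6.26−3.46) ≈ 7.7356·Δt.
So d_K = 178.61, d_L = 105.09, d_M = 231.78 km.
Circle about each station: (x − 28.0)² + (y − 78.4)² = 178.61²; (x − 19.9)² + (y + 77.9)² = 105.09²; (x − 85.6)² + (y − 97.3)² = 231.78².
Subtracting pairs of circle equations eliminates x²+y² and gives linear equations (the radical axes):
-16.2 x − 312.6 y = 20391.48
115.2 x + 37.8 y = -11956.35
Solving the 2×2 system: x ≈ -83.8, y ≈ -60.9 km.

(-83.8, -60.9)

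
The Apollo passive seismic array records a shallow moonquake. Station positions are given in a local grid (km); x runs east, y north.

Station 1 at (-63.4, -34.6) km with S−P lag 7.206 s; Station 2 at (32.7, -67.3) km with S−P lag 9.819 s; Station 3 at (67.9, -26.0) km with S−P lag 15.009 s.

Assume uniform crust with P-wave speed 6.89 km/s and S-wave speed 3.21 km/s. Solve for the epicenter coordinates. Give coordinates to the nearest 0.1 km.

x ≈ -20.8 km, y ≈ -42.4 km

Distance from S−P lag: d = Δt · v_P v_S / (v_P − v_S) = Δt · (6.89·3.21)/(6.89−3.21) ≈ 6.0100·Δt.
So d_Station 1 = 43.31, d_Station 2 = 59.01, d_Station 3 = 90.20 km.
Circle about each station: (x + 63.4)² + (y + 34.6)² = 43.31²; (x − 32.7)² + (y + 67.3)² = 59.01²; (x − 67.9)² + (y + 26.0)² = 90.20².
Subtracting pairs of circle equations eliminates x²+y² and gives linear equations (the radical axes):
192.2 x − 65.4 y = -1224.56
262.6 x + 17.2 y = -6190.59
Solving the 2×2 system: x ≈ -20.8, y ≈ -42.4 km.
Check against Station 1 (with the unrounded x, y): √((x + 63.4)²+(y + 34.6)²) = 43.31 ≈ 43.31 km. ✓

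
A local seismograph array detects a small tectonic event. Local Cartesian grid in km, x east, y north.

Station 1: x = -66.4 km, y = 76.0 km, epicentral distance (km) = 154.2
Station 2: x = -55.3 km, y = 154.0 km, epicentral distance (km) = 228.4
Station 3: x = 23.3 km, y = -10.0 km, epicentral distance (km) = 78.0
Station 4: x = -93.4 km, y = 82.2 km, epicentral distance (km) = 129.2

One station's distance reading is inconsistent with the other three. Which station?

Solve using three stations at a time. Using Station 1, Station 2, Station 3 (subtract circle equations pairwise → linear system) gives (x, y) ≈ (-23.8, -72.2).
Distances from that point to each station vs reported:
  Station 1: calculated 154.2 vs reported 154.2 → residual 0.0 km
  Station 2: calculated 228.4 vs reported 228.4 → residual 0.0 km
  Station 3: calculated 78.1 vs reported 78.0 → residual 0.1 km
  Station 4: calculated 169.4 vs reported 129.2 → residual 40.2 km
Station 1, Station 2, Station 3 are mutually consistent (residuals ≈ 0); Station 4 is off by 40.2 km.

Station 4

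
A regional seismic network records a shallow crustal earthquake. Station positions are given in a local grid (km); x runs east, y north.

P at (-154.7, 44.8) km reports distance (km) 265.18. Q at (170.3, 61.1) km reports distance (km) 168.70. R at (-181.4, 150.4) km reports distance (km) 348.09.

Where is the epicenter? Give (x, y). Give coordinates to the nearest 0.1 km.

Circle about each station: (x + 154.7)² + (y − 44.8)² = 265.18²; (x − 170.3)² + (y − 61.1)² = 168.70²; (x + 181.4)² + (y − 150.4)² = 348.09².
Subtracting the P equation from the Q and R equations removes the quadratic terms:
650.0 x + 32.6 y = 48656.91
-53.4 x + 211.2 y = -21259.23
Solving the 2×2 system: x ≈ 78.9, y ≈ -80.7 km.

(78.9, -80.7)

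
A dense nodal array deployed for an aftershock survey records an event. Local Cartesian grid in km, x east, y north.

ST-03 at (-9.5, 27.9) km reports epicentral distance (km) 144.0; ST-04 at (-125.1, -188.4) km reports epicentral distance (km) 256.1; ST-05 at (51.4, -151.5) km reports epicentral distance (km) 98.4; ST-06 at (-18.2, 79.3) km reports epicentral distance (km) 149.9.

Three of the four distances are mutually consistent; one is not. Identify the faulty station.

Solve using three stations at a time. Using ST-03, ST-04, ST-05 (subtract circle equations pairwise → linear system) gives (x, y) ≈ (99.8, -65.9).
Distances from that point to each station vs reported:
  ST-03: calculated 144.0 vs reported 144.0 → residual 0.0 km
  ST-04: calculated 256.1 vs reported 256.1 → residual 0.0 km
  ST-05: calculated 98.4 vs reported 98.4 → residual 0.0 km
  ST-06: calculated 187.0 vs reported 149.9 → residual 37.1 km
ST-03, ST-04, ST-05 are mutually consistent (residuals ≈ 0); ST-06 is off by 37.1 km.

ST-06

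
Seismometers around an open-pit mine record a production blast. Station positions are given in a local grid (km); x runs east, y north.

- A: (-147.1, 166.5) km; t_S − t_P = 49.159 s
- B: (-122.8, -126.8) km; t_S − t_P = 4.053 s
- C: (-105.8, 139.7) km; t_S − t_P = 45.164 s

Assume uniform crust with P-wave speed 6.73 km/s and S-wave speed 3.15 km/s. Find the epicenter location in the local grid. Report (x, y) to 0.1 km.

Distance from S−P lag: d = Δt · v_P v_S / (v_P − v_S) = Δt · (6.73·3.15)/(6.73−3.15) ≈ 5.9216·Δt.
So d_A = 291.10, d_B = 24.00, d_C = 267.45 km.
Circle about each station: (x + 147.1)² + (y − 166.5)² = 291.10²; (x + 122.8)² + (y + 126.8)² = 24.00²; (x + 105.8)² + (y − 139.7)² = 267.45².
Subtracting pairs of circle equations eliminates x²+y² and gives linear equations (the radical axes):
48.6 x − 586.6 y = 65960.63
82.6 x − 53.6 y = -5441.22
Solving the 2×2 system: x ≈ -146.7, y ≈ -124.6 km.

x ≈ -146.7 km, y ≈ -124.6 km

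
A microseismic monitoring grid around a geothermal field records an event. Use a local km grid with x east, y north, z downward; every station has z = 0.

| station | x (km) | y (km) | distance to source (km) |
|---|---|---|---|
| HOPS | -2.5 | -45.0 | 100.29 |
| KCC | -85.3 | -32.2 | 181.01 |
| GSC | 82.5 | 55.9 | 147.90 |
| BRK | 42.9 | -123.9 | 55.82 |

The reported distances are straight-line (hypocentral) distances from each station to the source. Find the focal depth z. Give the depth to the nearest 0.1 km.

Each station gives a sphere (x−x_i)² + (y−y_i)² + z² = d_i² (stations at z=0).
Subtracting the HOPS sphere from KCC and GSC: z² cancels, leaving linear equations in x and y:
-165.6 x + 25.6 y = -16424.86
170.0 x + 201.8 y = -3916.52
Solving: x ≈ 85.101, y ≈ -91.099 km (keep extra digits for the depth step; rounded: 85.1, -91.1).
Then from the HOPS sphere: z² = 100.29² − (x + 2.5)² − (y + 45.0)² with x = 85.101, y = -91.099, so z ≈ 16.094 ≈ 16.1 km.

z ≈ 16.1 km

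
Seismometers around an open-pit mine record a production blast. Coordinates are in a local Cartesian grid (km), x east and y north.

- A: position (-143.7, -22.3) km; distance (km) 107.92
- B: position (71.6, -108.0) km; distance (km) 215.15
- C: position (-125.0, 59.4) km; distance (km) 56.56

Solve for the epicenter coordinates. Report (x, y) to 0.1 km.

Circle about each station: (x + 143.7)² + (y + 22.3)² = 107.92²; (x − 71.6)² + (y + 108.0)² = 215.15²; (x + 125.0)² + (y − 59.4)² = 56.56².
Subtracting the A equation from the B and C equations removes the quadratic terms:
430.6 x − 171.4 y = -38999.22
37.4 x + 163.4 y = 6454.07
Solving the 2×2 system: x ≈ -68.6, y ≈ 55.2 km.

(-68.6, 55.2)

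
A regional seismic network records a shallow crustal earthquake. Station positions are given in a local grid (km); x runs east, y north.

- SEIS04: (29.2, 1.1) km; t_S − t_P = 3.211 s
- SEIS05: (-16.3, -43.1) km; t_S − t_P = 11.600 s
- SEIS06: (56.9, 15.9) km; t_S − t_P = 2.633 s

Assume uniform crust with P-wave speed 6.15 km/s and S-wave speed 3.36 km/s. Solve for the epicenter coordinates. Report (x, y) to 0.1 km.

38.7 km east, 22.9 km north

Distance from S−P lag: d = Δt · v_P v_S / (v_P − v_S) = Δt · (6.15·3.36)/(6.15−3.36) ≈ 7.4065·Δt.
So d_SEIS04 = 23.78, d_SEIS05 = 85.91, d_SEIS06 = 19.50 km.
Circle about each station: (x − 29.2)² + (y − 1.1)² = 23.78²; (x + 16.3)² + (y + 43.1)² = 85.91²; (x − 56.9)² + (y − 15.9)² = 19.50².
Subtracting the SEIS04 equation from the SEIS05 and SEIS06 equations removes the quadratic terms:
-91.0 x − 88.4 y = -5545.59
55.4 x + 29.6 y = 2821.81
Solving the 2×2 system: x ≈ 38.7, y ≈ 22.9 km.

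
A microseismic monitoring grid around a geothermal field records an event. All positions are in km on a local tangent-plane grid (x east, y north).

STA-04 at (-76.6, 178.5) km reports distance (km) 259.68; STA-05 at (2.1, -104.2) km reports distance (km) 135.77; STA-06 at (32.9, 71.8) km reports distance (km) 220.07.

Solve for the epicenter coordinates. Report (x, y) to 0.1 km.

-130.6 km east, -75.5 km north

Circle about each station: (x + 76.6)² + (y − 178.5)² = 259.68²; (x − 2.1)² + (y + 104.2)² = 135.77²; (x − 32.9)² + (y − 71.8)² = 220.07².
Subtracting the STA-04 equation from the STA-05 and STA-06 equations removes the quadratic terms:
157.4 x − 565.4 y = 22132.45
219.0 x − 213.4 y = -12489.26
Solving the 2×2 system: x ≈ -130.6, y ≈ -75.5 km.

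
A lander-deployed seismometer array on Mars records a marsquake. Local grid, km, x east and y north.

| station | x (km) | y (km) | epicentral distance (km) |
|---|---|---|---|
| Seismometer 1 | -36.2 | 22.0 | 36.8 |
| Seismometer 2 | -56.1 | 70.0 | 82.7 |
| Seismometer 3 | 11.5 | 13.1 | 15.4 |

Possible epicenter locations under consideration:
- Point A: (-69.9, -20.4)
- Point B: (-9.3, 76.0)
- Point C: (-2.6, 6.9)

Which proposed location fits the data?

Point C

For each candidate, compare |candidate − station| to the reported distance:
Point A: residuals Seismometer 1 17.4, Seismometer 2 8.7, Seismometer 3 72.6 → max 72.6 km
Point B: residuals Seismometer 1 23.5, Seismometer 2 35.5, Seismometer 3 50.8 → max 50.8 km
Point C: residuals Seismometer 1 0.0, Seismometer 2 0.0, Seismometer 3 0.0 → max 0.0 km
Only Point C has all residuals ≈ 0.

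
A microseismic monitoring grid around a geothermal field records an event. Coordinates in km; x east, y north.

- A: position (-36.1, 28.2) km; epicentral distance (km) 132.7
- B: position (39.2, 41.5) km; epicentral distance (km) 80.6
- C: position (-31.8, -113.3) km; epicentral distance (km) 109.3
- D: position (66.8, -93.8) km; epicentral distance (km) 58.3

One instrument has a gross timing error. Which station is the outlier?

A

Solve using three stations at a time. Using B, C, D (subtract circle equations pairwise → linear system) gives (x, y) ≈ (48.0, -38.6).
Distances from that point to each station vs reported:
  A: calculated 107.4 vs reported 132.7 → residual 25.3 km
  B: calculated 80.6 vs reported 80.6 → residual 0.0 km
  C: calculated 109.3 vs reported 109.3 → residual 0.0 km
  D: calculated 58.3 vs reported 58.3 → residual 0.0 km
B, C, D are mutually consistent (residuals ≈ 0); A is off by 25.3 km.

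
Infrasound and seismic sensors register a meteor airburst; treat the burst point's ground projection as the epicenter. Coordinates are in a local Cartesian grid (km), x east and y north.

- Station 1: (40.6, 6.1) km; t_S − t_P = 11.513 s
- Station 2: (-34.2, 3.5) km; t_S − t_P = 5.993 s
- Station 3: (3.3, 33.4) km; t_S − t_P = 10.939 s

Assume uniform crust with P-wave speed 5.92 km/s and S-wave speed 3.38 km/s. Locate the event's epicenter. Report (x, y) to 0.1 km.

x ≈ -35.2 km, y ≈ -43.7 km

Distance from S−P lag: d = Δt · v_P v_S / (v_P − v_S) = Δt · (5.92·3.38)/(5.92−3.38) ≈ 7.8778·Δt.
So d_Station 1 = 90.70, d_Station 2 = 47.21, d_Station 3 = 86.18 km.
Circle about each station: (x − 40.6)² + (y − 6.1)² = 90.70²; (x + 34.2)² + (y − 3.5)² = 47.21²; (x − 3.3)² + (y − 33.4)² = 86.18².
Subtracting pairs of circle equations eliminates x²+y² and gives linear equations (the radical axes):
-149.6 x − 5.2 y = 5494.03
-74.6 x + 54.6 y = 240.38
Solving the 2×2 system: x ≈ -35.2, y ≈ -43.7 km.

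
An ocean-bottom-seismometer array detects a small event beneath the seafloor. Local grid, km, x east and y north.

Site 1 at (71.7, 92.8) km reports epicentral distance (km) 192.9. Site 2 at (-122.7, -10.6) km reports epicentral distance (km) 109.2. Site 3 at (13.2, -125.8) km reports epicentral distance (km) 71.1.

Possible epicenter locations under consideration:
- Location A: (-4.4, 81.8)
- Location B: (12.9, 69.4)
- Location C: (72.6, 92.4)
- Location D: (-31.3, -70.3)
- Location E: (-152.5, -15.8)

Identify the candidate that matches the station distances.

Location D

For each candidate, compare |candidate − station| to the reported distance:
Location A: residuals Site 1 116.0, Site 2 40.9, Site 3 137.2 → max 137.2 km
Location B: residuals Site 1 129.6, Site 2 48.2, Site 3 124.1 → max 129.6 km
Location C: residuals Site 1 191.9, Site 2 111.6, Site 3 155.0 → max 191.9 km
Location D: residuals Site 1 0.0, Site 2 0.0, Site 3 0.0 → max 0.0 km
Location E: residuals Site 1 56.2, Site 2 78.9, Site 3 127.8 → max 127.8 km
Only Location D has all residuals ≈ 0.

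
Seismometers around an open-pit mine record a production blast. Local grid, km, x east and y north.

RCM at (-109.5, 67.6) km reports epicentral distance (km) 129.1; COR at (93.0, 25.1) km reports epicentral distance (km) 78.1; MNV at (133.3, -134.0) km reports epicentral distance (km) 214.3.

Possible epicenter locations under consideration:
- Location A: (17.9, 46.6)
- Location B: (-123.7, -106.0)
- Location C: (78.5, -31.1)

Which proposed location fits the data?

Location A

For each candidate, compare |candidate − station| to the reported distance:
Location A: residuals RCM 0.0, COR 0.0, MNV 0.0 → max 0.0 km
Location B: residuals RCM 45.1, COR 175.2, MNV 44.2 → max 175.2 km
Location C: residuals RCM 83.2, COR 20.1, MNV 97.7 → max 97.7 km
Only Location A has all residuals ≈ 0.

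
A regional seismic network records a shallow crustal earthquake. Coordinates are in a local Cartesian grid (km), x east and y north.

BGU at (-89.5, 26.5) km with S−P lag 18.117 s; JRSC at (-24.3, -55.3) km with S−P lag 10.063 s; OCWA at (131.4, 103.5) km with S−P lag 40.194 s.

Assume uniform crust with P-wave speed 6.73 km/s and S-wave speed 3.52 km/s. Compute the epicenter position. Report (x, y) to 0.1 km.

Distance from S−P lag: d = Δt · v_P v_S / (v_P − v_S) = Δt · (6.73·3.52)/(6.73−3.52) ≈ 7.3799·Δt.
So d_BGU = 133.70, d_JRSC = 74.26, d_OCWA = 296.63 km.
Circle about each station: (x + 89.5)² + (y − 26.5)² = 133.70²; (x + 24.3)² + (y + 55.3)² = 74.26²; (x − 131.4)² + (y − 103.5)² = 296.63².
Subtracting the BGU equation from the JRSC and OCWA equations removes the quadratic terms:
130.4 x − 163.6 y = 7297.22
441.8 x + 154.0 y = -50847.96
Solving the 2×2 system: x ≈ -77.9, y ≈ -106.7 km.

-77.9 km east, -106.7 km north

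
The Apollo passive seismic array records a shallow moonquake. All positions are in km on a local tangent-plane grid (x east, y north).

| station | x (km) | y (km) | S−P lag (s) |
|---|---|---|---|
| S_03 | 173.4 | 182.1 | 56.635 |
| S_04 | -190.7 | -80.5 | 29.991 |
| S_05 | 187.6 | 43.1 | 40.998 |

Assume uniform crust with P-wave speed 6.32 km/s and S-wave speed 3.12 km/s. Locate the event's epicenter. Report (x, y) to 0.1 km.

Distance from S−P lag: d = Δt · v_P v_S / (v_P − v_S) = Δt · (6.32·3.12)/(6.32−3.12) ≈ 6.1620·Δt.
So d_S_03 = 348.98, d_S_04 = 184.80, d_S_05 = 252.63 km.
Circle about each station: (x − 173.4)² + (y − 182.1)² = 348.98²; (x + 190.7)² + (y + 80.5)² = 184.80²; (x − 187.6)² + (y − 43.1)² = 252.63².
Subtracting the S_03 equation from the S_04 and S_05 equations removes the quadratic terms:
-728.2 x − 525.2 y = 67254.77
28.4 x − 278.0 y = 31788.52
Solving the 2×2 system: x ≈ -9.2, y ≈ -115.3 km.

-9.2 km east, -115.3 km north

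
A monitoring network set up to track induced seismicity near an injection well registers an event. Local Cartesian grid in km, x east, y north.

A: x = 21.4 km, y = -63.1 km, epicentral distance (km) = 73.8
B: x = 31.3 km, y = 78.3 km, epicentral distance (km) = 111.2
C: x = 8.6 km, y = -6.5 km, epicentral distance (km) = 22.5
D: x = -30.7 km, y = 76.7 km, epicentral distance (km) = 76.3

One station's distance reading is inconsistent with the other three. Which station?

B

Solve using three stations at a time. Using A, C, D (subtract circle equations pairwise → linear system) gives (x, y) ≈ (-11.9, 2.8).
Distances from that point to each station vs reported:
  A: calculated 73.8 vs reported 73.8 → residual 0.0 km
  B: calculated 87.0 vs reported 111.2 → residual 24.2 km
  C: calculated 22.5 vs reported 22.5 → residual 0.0 km
  D: calculated 76.3 vs reported 76.3 → residual 0.0 km
A, C, D are mutually consistent (residuals ≈ 0); B is off by 24.2 km.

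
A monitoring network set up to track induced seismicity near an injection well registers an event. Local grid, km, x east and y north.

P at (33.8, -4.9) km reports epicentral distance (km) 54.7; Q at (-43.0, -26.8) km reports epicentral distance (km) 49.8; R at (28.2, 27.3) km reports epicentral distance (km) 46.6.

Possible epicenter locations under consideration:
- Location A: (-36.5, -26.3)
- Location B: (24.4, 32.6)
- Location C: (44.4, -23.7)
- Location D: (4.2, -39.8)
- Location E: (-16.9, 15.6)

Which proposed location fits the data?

For each candidate, compare |candidate − station| to the reported distance:
Location A: residuals P 18.8, Q 43.3, R 37.4 → max 43.3 km
Location B: residuals P 16.0, Q 40.0, R 40.1 → max 40.1 km
Location C: residuals P 33.1, Q 37.7, R 6.9 → max 37.7 km
Location D: residuals P 8.9, Q 0.8, R 24.7 → max 24.7 km
Location E: residuals P 0.0, Q 0.0, R 0.0 → max 0.0 km
Only Location E has all residuals ≈ 0.

Location E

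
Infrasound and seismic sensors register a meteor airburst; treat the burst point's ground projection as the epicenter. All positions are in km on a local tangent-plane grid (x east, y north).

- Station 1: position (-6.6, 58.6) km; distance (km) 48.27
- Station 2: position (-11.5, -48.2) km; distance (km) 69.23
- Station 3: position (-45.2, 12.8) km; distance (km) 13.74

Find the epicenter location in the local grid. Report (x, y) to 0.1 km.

Circle about each station: (x + 6.6)² + (y − 58.6)² = 48.27²; (x + 11.5)² + (y + 48.2)² = 69.23²; (x + 45.2)² + (y − 12.8)² = 13.74².
Subtracting the Station 1 equation from the Station 2 and Station 3 equations removes the quadratic terms:
-9.8 x − 213.6 y = -3484.83
-77.2 x − 91.6 y = 870.57
Solving the 2×2 system: x ≈ -32.4, y ≈ 17.8 km.
Check against Station 1 (with the unrounded x, y): √((x + 6.6)²+(y − 58.6)²) = 48.27 ≈ 48.27 km. ✓

-32.4 km east, 17.8 km north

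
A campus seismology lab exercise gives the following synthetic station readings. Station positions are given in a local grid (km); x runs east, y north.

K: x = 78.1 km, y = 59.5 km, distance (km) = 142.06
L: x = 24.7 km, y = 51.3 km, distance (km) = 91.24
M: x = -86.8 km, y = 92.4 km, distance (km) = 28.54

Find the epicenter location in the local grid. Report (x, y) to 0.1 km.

Circle about each station: (x − 78.1)² + (y − 59.5)² = 142.06²; (x − 24.7)² + (y − 51.3)² = 91.24²; (x + 86.8)² + (y − 92.4)² = 28.54².
Subtracting pairs of circle equations eliminates x²+y² and gives linear equations (the radical axes):
-106.8 x − 16.4 y = 5458.23
-329.8 x + 65.8 y = 25798.65
Solving the 2×2 system: x ≈ -62.9, y ≈ 76.8 km.

-62.9 km east, 76.8 km north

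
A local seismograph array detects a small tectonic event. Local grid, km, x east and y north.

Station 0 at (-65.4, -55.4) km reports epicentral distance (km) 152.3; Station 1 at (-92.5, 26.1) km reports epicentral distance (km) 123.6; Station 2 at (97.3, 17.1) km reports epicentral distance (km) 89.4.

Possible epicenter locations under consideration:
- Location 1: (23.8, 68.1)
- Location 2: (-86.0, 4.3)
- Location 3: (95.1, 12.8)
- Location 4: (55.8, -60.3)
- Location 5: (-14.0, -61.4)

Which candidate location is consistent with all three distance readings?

For each candidate, compare |candidate − station| to the reported distance:
Location 1: residuals Station 0 0.0, Station 1 0.1, Station 2 0.1 → max 0.1 km
Location 2: residuals Station 0 89.1, Station 1 100.9, Station 2 94.3 → max 100.9 km
Location 3: residuals Station 0 22.1, Station 1 64.5, Station 2 84.6 → max 84.6 km
Location 4: residuals Station 0 31.0, Station 1 48.0, Station 2 1.6 → max 48.0 km
Location 5: residuals Station 0 100.6, Station 1 6.0, Station 2 46.8 → max 100.6 km
Only Location 1 has all residuals ≈ 0.

Location 1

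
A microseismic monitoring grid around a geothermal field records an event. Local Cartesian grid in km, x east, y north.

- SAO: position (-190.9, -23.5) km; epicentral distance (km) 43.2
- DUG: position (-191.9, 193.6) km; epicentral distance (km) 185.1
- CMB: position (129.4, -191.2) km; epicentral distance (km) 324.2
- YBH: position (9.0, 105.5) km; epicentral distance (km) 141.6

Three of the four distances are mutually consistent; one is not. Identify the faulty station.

SAO

Solve using three stations at a time. Using DUG, CMB, YBH (subtract circle equations pairwise → linear system) gives (x, y) ≈ (-109.4, 28.0).
Distances from that point to each station vs reported:
  SAO: calculated 96.4 vs reported 43.2 → residual 53.2 km
  DUG: calculated 185.0 vs reported 185.1 → residual 0.1 km
  CMB: calculated 324.1 vs reported 324.2 → residual 0.1 km
  YBH: calculated 141.5 vs reported 141.6 → residual 0.1 km
DUG, CMB, YBH are mutually consistent (residuals ≈ 0); SAO is off by 53.2 km.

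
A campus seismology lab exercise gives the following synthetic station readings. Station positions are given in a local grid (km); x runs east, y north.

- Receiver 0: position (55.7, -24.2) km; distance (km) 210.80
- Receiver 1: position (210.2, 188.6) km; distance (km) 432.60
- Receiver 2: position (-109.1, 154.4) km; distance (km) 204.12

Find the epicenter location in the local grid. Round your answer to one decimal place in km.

(-154.1, -44.7)

Circle about each station: (x − 55.7)² + (y + 24.2)² = 210.80²; (x − 210.2)² + (y − 188.6)² = 432.60²; (x + 109.1)² + (y − 154.4)² = 204.12².
Subtracting pairs of circle equations eliminates x²+y² and gives linear equations (the radical axes):
309.0 x + 425.6 y = -66640.25
-329.6 x + 357.2 y = 34825.71
Solving the 2×2 system: x ≈ -154.1, y ≈ -44.7 km.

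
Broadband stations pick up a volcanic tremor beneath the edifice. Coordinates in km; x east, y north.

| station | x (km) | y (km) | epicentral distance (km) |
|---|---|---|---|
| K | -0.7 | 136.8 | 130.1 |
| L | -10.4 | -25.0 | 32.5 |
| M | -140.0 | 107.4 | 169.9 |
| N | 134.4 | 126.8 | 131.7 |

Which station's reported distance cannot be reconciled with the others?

N

Solve using three stations at a time. Using K, L, M (subtract circle equations pairwise → linear system) gives (x, y) ≈ (-3.1, 6.7).
Distances from that point to each station vs reported:
  K: calculated 130.1 vs reported 130.1 → residual 0.0 km
  L: calculated 32.5 vs reported 32.5 → residual 0.0 km
  M: calculated 169.9 vs reported 169.9 → residual 0.0 km
  N: calculated 182.6 vs reported 131.7 → residual 50.9 km
K, L, M are mutually consistent (residuals ≈ 0); N is off by 50.9 km.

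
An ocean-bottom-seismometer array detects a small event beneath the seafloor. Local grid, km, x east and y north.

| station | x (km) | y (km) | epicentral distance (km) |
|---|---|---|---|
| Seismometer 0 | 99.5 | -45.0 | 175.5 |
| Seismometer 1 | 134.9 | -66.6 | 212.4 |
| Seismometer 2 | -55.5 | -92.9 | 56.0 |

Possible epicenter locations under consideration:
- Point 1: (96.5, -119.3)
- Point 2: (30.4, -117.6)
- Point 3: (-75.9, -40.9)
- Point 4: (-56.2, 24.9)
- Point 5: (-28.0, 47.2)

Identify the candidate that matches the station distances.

For each candidate, compare |candidate − station| to the reported distance:
Point 1: residuals Seismometer 0 101.1, Seismometer 1 147.2, Seismometer 2 98.3 → max 147.2 km
Point 2: residuals Seismometer 0 75.3, Seismometer 1 96.1, Seismometer 2 33.4 → max 96.1 km
Point 3: residuals Seismometer 0 0.1, Seismometer 1 0.0, Seismometer 2 0.1 → max 0.1 km
Point 4: residuals Seismometer 0 4.8, Seismometer 1 0.5, Seismometer 2 61.8 → max 61.8 km
Point 5: residuals Seismometer 0 18.2, Seismometer 1 13.7, Seismometer 2 86.8 → max 86.8 km
Only Point 3 has all residuals ≈ 0.

Point 3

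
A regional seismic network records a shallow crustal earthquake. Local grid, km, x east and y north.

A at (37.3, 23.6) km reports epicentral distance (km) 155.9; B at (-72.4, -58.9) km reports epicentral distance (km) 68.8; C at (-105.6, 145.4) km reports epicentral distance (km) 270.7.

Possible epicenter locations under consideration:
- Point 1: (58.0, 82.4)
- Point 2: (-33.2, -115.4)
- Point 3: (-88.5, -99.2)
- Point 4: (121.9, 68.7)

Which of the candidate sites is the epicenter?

Point 2

For each candidate, compare |candidate − station| to the reported distance:
Point 1: residuals A 93.6, B 123.5, C 95.4 → max 123.5 km
Point 2: residuals A 0.0, B 0.0, C 0.0 → max 0.0 km
Point 3: residuals A 19.9, B 25.4, C 25.5 → max 25.5 km
Point 4: residuals A 60.0, B 163.7, C 30.6 → max 163.7 km
Only Point 2 has all residuals ≈ 0.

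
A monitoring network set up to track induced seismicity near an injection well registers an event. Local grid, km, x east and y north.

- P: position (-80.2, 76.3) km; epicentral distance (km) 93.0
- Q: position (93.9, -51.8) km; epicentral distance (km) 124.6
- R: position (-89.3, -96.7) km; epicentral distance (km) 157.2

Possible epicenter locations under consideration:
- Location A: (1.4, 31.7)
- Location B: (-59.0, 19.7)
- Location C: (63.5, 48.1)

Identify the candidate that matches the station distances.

Location A

For each candidate, compare |candidate − station| to the reported distance:
Location A: residuals P 0.0, Q 0.0, R 0.0 → max 0.0 km
Location B: residuals P 32.6, Q 44.2, R 36.9 → max 44.2 km
Location C: residuals P 53.4, Q 20.2, R 53.3 → max 53.4 km
Only Location A has all residuals ≈ 0.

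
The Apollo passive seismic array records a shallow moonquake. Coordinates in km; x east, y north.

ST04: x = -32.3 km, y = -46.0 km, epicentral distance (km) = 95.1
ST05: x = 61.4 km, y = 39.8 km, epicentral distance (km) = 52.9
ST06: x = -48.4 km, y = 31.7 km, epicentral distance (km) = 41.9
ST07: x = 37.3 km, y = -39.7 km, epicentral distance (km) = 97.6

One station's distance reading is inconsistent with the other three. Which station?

ST05

Solve using three stations at a time. Using ST04, ST06, ST07 (subtract circle equations pairwise → linear system) gives (x, y) ≈ (-9.0, 46.2).
Distances from that point to each station vs reported:
  ST04: calculated 95.1 vs reported 95.1 → residual 0.0 km
  ST05: calculated 70.7 vs reported 52.9 → residual 17.8 km
  ST06: calculated 42.0 vs reported 41.9 → residual 0.1 km
  ST07: calculated 97.6 vs reported 97.6 → residual 0.0 km
ST04, ST06, ST07 are mutually consistent (residuals ≈ 0); ST05 is off by 17.8 km.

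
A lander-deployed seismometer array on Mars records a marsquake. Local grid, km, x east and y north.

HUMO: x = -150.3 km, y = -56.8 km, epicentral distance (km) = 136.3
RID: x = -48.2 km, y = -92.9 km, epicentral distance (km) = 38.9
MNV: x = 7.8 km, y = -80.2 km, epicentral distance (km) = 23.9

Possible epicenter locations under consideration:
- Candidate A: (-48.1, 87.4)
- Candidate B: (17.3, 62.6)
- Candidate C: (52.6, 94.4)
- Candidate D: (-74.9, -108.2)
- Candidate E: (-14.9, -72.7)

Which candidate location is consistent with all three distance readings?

Candidate E

For each candidate, compare |candidate − station| to the reported distance:
Candidate A: residuals HUMO 40.4, RID 141.4, MNV 152.8 → max 152.8 km
Candidate B: residuals HUMO 69.5, RID 129.8, MNV 119.2 → max 129.8 km
Candidate C: residuals HUMO 116.7, RID 173.8, MNV 156.4 → max 173.8 km
Candidate D: residuals HUMO 45.0, RID 8.1, MNV 63.4 → max 63.4 km
Candidate E: residuals HUMO 0.0, RID 0.0, MNV 0.0 → max 0.0 km
Only Candidate E has all residuals ≈ 0.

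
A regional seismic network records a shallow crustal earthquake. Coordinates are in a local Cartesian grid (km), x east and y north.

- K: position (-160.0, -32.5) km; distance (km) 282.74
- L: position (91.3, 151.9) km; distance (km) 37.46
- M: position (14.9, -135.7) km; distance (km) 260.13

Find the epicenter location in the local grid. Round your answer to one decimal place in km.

Circle about each station: (x + 160.0)² + (y + 32.5)² = 282.74²; (x − 91.3)² + (y − 151.9)² = 37.46²; (x − 14.9)² + (y + 135.7)² = 260.13².
Subtracting the K equation from the L and M equations removes the quadratic terms:
502.6 x + 368.8 y = 83291.71
349.8 x − 206.4 y = 4254.54
Solving the 2×2 system: x ≈ 80.6, y ≈ 116.0 km.

(80.6, 116.0)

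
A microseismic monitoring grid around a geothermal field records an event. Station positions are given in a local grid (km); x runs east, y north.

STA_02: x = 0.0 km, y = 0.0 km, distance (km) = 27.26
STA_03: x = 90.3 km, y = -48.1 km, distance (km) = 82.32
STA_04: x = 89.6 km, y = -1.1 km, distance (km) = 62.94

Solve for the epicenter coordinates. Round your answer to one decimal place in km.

26.9 km east, 4.4 km north

Circle about each station: x² + y² = 27.26²; (x − 90.3)² + (y + 48.1)² = 82.32²; (x − 89.6)² + (y + 1.1)² = 62.94².
Subtracting pairs of circle equations eliminates x²+y² and gives linear equations (the radical axes):
180.6 x − 96.2 y = 4434.23
179.2 x − 2.2 y = 4811.03
Solving the 2×2 system: x ≈ 26.9, y ≈ 4.4 km.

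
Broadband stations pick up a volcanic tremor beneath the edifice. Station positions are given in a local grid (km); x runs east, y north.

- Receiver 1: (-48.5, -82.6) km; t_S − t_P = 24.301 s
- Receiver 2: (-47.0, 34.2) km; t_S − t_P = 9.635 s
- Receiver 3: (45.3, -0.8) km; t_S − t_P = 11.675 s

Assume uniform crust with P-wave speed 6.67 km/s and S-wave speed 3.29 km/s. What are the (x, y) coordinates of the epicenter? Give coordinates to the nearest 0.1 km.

x ≈ 7.5 km, y ≈ 64.9 km

Distance from S−P lag: d = Δt · v_P v_S / (v_P − v_S) = Δt · (6.67·3.29)/(6.67−3.29) ≈ 6.4924·Δt.
So d_Receiver 1 = 157.77, d_Receiver 2 = 62.55, d_Receiver 3 = 75.80 km.
Circle about each station: (x + 48.5)² + (y + 82.6)² = 157.77²; (x + 47.0)² + (y − 34.2)² = 62.55²; (x − 45.3)² + (y + 0.8)² = 75.80².
Subtracting pairs of circle equations eliminates x²+y² and gives linear equations (the radical axes):
3.0 x + 233.6 y = 15182.50
187.6 x + 163.6 y = 12023.45
Solving the 2×2 system: x ≈ 7.5, y ≈ 64.9 km.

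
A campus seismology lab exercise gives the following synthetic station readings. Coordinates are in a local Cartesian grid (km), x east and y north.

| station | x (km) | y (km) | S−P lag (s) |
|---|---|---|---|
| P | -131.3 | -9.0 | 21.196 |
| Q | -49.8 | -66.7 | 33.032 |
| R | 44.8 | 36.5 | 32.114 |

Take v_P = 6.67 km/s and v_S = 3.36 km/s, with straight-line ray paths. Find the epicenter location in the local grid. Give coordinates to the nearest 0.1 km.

Distance from S−P lag: d = Δt · v_P v_S / (v_P − v_S) = Δt · (6.67·3.36)/(6.67−3.36) ≈ 6.7708·Δt.
So d_P = 143.51, d_Q = 223.65, d_R = 217.44 km.
Circle about each station: (x + 131.3)² + (y + 9.0)² = 143.51²; (x + 49.8)² + (y + 66.7)² = 223.65²; (x − 44.8)² + (y − 36.5)² = 217.44².
Subtracting pairs of circle equations eliminates x²+y² and gives linear equations (the radical axes):
163.0 x − 115.4 y = -39815.96
352.2 x + 91.0 y = -40666.43
Solving the 2×2 system: x ≈ -149.9, y ≈ 133.3 km.

x ≈ -149.9 km, y ≈ 133.3 km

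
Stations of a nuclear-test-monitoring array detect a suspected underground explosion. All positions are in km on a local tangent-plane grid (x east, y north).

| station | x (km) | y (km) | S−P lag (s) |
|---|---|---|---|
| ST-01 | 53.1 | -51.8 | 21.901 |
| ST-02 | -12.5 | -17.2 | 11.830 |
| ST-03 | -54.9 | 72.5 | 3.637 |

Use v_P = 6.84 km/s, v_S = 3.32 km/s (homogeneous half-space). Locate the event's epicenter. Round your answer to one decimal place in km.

-41.0 km east, 53.6 km north

Distance from S−P lag: d = Δt · v_P v_S / (v_P − v_S) = Δt · (6.84·3.32)/(6.84−3.32) ≈ 6.4514·Δt.
So d_ST-01 = 141.29, d_ST-02 = 76.32, d_ST-03 = 23.46 km.
Circle about each station: (x − 53.1)² + (y + 51.8)² = 141.29²; (x + 12.5)² + (y + 17.2)² = 76.32²; (x + 54.9)² + (y − 72.5)² = 23.46².
Subtracting the ST-01 equation from the ST-02 and ST-03 equations removes the quadratic terms:
-131.2 x + 69.2 y = 9087.36
-216.0 x + 248.6 y = 22179.90
Solving the 2×2 system: x ≈ -41.0, y ≈ 53.6 km.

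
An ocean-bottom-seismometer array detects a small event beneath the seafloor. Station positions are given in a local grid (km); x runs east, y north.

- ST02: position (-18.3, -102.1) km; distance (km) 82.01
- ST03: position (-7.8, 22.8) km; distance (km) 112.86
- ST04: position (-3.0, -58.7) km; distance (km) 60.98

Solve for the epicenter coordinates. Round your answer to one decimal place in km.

57.0 km east, -69.6 km north

Circle about each station: (x + 18.3)² + (y + 102.1)² = 82.01²; (x + 7.8)² + (y − 22.8)² = 112.86²; (x + 3.0)² + (y + 58.7)² = 60.98².
Subtracting pairs of circle equations eliminates x²+y² and gives linear equations (the radical axes):
21.0 x + 249.8 y = -16190.36
30.6 x + 86.8 y = -4297.53
Solving the 2×2 system: x ≈ 57.0, y ≈ -69.6 km.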